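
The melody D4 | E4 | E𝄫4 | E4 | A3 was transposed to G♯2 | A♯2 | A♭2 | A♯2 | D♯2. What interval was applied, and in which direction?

From D4 to G#2 is 12 letter names — a twelfth of some quality.
G#2 to D4 is 18 semitones, which makes it a diminished twelfth; the second version is lower, so the direction is down.
Checking another pair — A3 → D#2 — gives the same interval.

down a diminished twelfth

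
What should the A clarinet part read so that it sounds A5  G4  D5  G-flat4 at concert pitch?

C6 Bb4 F5 Bbb4

Written C4 sounds as A3 on the A clarinet, so concert pitches are written a minor third up.
A5 -> C6
G4 -> Bb4
D5 -> F5
Gb4 -> Bbb4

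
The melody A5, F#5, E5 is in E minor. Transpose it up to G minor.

E minor to G minor up is a minor third, so every note moves up by that interval.
A5 gives C6
F#5 gives A5
E5 gives G5

C6 A5 G5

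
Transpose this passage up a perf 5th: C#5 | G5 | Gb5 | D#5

C#5 gives G#5
G5 gives D6
Gb5 gives Db6
D#5 gives A#5

G#5 D6 Db6 A#5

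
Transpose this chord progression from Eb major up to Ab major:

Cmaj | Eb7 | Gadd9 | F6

Eb major up to Ab major is a perfect fourth; each chord root moves by that interval while the quality stays the same.
Cmaj: root C up a perfect fourth → F, giving Fmaj.
Eb7: root Eb up a perfect fourth → Ab, giving Ab7.
Gadd9: root G up a perfect fourth → C, giving Cadd9.
F6: root F up a perfect fourth → Bb, giving Bb6.

Fmaj Ab7 Cadd9 Bb6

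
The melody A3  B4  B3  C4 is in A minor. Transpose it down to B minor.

A minor to B minor down is a minor seventh, so every note moves down by that interval.
A3 becomes B2
B4 becomes C#4
B3 becomes C#3
C4 becomes D3

B2 C#4 C#3 D3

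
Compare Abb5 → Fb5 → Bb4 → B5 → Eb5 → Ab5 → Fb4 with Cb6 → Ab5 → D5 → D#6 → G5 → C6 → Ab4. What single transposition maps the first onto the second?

Take the first pair: Abb5 → Cb6. A to C spans 3 letter names, so the interval is some kind of third.
Abb5 to Cb6 is 4 semitones, which makes it a major third; the second version is higher, so the direction is up.
Checking another pair — Fb4 → Ab4 — gives the same interval.

up a major third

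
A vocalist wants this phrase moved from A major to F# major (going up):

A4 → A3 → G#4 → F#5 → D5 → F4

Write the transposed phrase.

F#5 F#4 E#5 D#6 B5 D5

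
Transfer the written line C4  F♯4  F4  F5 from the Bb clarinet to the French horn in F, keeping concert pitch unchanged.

F4 B4 Bb4 Bb5

First find concert pitch: the Bb clarinet sounds a major second below written, so C4 F♯4 F4 F5 sounds Bb3 E4 Eb4 Eb5.
Then write for French horn in F: it sounds a perfect fifth below written, so the part must be a perfect fifth above concert.
Bb3 → F4
E4 → B4
Eb4 → Bb4
Eb5 → Bb5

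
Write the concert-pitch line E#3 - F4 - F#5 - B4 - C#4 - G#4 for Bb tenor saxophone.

F##4 G5 G#6 C#6 D#5 A#5

The Bb tenor saxophone sounds a major ninth below written, so the written part must be a major ninth above concert — transpose each note up.
E#3 to F##4
F4 to G5
F#5 to G#6
B4 to C#6
C#4 to D#5
G#4 to A#5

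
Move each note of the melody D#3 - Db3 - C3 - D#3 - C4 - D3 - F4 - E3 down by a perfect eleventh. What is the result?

A#1 Ab1 G1 A#1 G2 A1 C3 B1

A perfect eleventh down from D#3 gives A#1.
A perfect eleventh down from Db3 gives Ab1.
C3 down a perfect eleventh is G1.
A perfect eleventh down from D#3 gives A#1.
C4: an eleventh down reaches G, and 17 semitones makes it G2.
D3: an eleventh down reaches A, and 17 semitones makes it A1.
F4 down a perfect eleventh is C3.
E3: an eleventh down reaches B, and 17 semitones makes it B1.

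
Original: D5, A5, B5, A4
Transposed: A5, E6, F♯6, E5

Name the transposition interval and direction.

Take the first pair: D5 → A5. D to A spans 5 letter names, so the interval is some kind of fifth.
D5 to A5 is 7 semitones, which makes it a perfect fifth; the second version is higher, so the direction is up.
Checking another pair — A4 → E5 — gives the same interval.

up a perfect fifth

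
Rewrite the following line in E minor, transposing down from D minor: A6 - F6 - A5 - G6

From D down to E is a minor seventh; apply that to each pitch.
A6 gives B5
F6 gives G5
A5 gives B4
G6 gives A5

B5 G5 B4 A5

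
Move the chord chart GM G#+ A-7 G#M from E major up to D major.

E major up to D major is a minor seventh; each chord root moves by that interval while the quality stays the same.
GM: root G up a minor seventh → F, giving FM.
G#+: root G# up a minor seventh → F#, giving F#+.
A-7: root A up a minor seventh → G, giving G-7.
G#M: root G# up a minor seventh → F#, giving F#M.

FM F#+ G-7 F#M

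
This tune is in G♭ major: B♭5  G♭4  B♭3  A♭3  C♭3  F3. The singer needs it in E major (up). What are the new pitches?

G♭ major to E major up is an augmented sixth, so every note moves up by that interval.
Bb5 → G#6
Gb4 → E5
Bb3 → G#4
Ab3 → F#4
Cb3 → A3
F3 → D#4

G#6 E5 G#4 F#4 A3 D#4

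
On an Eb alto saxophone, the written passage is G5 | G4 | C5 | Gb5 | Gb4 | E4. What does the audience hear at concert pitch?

The Eb alto saxophone sounds a major sixth below written, so transpose each written note down a major sixth.
G5 becomes Bb4
G4 becomes Bb3
C5 becomes Eb4
Gb5 becomes Bbb4
Gb4 becomes Bbb3
E4 becomes G3

Bb4 Bb3 Eb4 Bbb4 Bbb3 G3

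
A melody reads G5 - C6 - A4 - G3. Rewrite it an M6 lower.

G5 down a major sixth is Bb4.
C6: a sixth down reaches E, and 9 semitones makes it Eb5.
A4 down a major sixth is C4.
G3: a sixth down reaches B, and 9 semitones makes it Bb2.

Bb4 Eb5 C4 Bb2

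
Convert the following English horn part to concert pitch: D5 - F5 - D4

Written C4 on the English horn sounds as F3, a perfect fifth lower; apply that shift to every note.
D5 gives G4
F5 gives Bb4
D4 gives G3

G4 Bb4 G3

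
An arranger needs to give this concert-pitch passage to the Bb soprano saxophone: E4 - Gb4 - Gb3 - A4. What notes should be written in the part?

F#4 Ab4 Ab3 B4

Written C4 sounds as Bb3 on the Bb soprano saxophone, so concert pitches are written a major second up.
E4 becomes F#4
Gb4 becomes Ab4
Gb3 becomes Ab3
A4 becomes B4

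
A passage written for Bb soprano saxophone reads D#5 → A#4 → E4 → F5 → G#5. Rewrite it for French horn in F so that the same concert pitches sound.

First find concert pitch: the Bb soprano saxophone sounds a major second below written, so D#5 A#4 E4 F5 G#5 sounds C#5 G#4 D4 Eb5 F#5.
Then write for French horn in F: it sounds a perfect fifth below written, so the part must be a perfect fifth above concert.
C#5 → G#5
G#4 → D#5
D4 → A4
Eb5 → Bb5
F#5 → C#6

G#5 D#5 A4 Bb5 C#6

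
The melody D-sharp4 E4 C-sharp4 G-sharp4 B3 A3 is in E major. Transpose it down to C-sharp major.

From E down to C-sharp is a minor third; apply that to each pitch.
D#4 to B#3
E4 to C#4
C#4 to A#3
G#4 to E#4
B3 to G#3
A3 to F#3

B#3 C#4 A#3 E#4 G#3 F#3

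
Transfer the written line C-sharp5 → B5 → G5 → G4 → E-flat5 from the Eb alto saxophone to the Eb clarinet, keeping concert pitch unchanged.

C#4 B4 G4 G3 Eb4

First find concert pitch: the Eb alto saxophone sounds a major sixth below written, so C-sharp5 B5 G5 G4 E-flat5 sounds E4 D5 Bb4 Bb3 Gb4.
Then write for Eb clarinet: it sounds a minor third above written, so the part must be a minor third below concert.
E4 → C#4
D5 → B4
Bb4 → G4
Bb3 → G3
Gb4 → Eb4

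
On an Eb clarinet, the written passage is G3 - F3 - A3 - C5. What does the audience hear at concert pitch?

Bb3 Ab3 C4 Eb5

Written C4 on the Eb clarinet sounds as Eb4, a minor third higher; apply that shift to every note.
G3 gives Bb3
F3 gives Ab3
A3 gives C4
C5 gives Eb5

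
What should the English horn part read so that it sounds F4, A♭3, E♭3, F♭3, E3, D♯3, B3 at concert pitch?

C5 Eb4 Bb3 Cb4 B3 A#3 F#4

The English horn sounds a perfect fifth below written, so the written part must be a perfect fifth above concert — transpose each note up.
F4 becomes C5
Ab3 becomes Eb4
Eb3 becomes Bb3
Fb3 becomes Cb4
E3 becomes B3
D#3 becomes A#3
B3 becomes F#4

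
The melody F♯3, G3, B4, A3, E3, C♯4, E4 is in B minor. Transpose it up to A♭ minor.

Eb4 Fb4 Ab5 Gb4 Db4 Bb4 Db5

B minor to A♭ minor up is a diminished seventh, so every note moves up by that interval.
F#3 -> Eb4
G3 -> Fb4
B4 -> Ab5
A3 -> Gb4
E3 -> Db4
C#4 -> Bb4
E4 -> Db5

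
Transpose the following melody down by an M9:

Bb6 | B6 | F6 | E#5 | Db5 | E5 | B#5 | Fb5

Bb6 down a major ninth is Ab5.
B6 down a major ninth is A5.
A major ninth down from F6 gives Eb5.
E#5: a ninth down reaches D, and 14 semitones makes it D#4.
A major ninth down from Db5 gives Cb4.
A major ninth down from E5 gives D4.
B#5 down a major ninth is A#4.
A major ninth down from Fb5 gives Ebb4.

Ab5 A5 Eb5 D#4 Cb4 D4 A#4 Ebb4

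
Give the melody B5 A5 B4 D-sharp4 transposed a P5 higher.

A perfect fifth up from B5 gives F#6.
A perfect fifth up from A5 gives E6.
A perfect fifth up from B4 gives F#5.
D#4 up a perfect fifth is A#4.

F#6 E6 F#5 A#4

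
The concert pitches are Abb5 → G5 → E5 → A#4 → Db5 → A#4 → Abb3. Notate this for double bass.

Abb6 G6 E6 A#5 Db6 A#5 Abb4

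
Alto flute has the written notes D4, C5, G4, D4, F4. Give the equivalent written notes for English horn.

First find concert pitch: the alto flute sounds a perfect fourth below written, so D4 C5 G4 D4 F4 sounds A3 G4 D4 A3 C4.
Then write for English horn: it sounds a perfect fifth below written, so the part must be a perfect fifth above concert.
A3 → E4
G4 → D5
D4 → A4
A3 → E4
C4 → G4

E4 D5 A4 E4 G4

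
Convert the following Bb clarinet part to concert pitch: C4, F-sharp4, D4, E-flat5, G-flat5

Bb3 E4 C4 Db5 Fb5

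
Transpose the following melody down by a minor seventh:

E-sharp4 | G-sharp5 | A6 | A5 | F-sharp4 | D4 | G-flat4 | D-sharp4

E#4 → F##3
G#5 → A#4
A6 → B5
A5 → B4
F#4 → G#3
D4 → E3
Gb4 → Ab3
D#4 → E#3

F##3 A#4 B5 B4 G#3 E3 Ab3 E#3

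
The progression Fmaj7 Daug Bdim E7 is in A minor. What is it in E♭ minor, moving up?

Cbmaj7 Abaug Fdim Bb7

A minor up to E♭ minor is a diminished fifth; each chord root moves by that interval while the quality stays the same.
Fmaj7: root F up a diminished fifth → Cb, giving Cbmaj7.
Daug: root D up a diminished fifth → Ab, giving Abaug.
Bdim: root B up a diminished fifth → F, giving Fdim.
E7: root E up a diminished fifth → Bb, giving Bb7.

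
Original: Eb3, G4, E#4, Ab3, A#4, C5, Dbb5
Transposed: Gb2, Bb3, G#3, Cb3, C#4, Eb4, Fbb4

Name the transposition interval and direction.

down a major sixth

From Eb3 to Gb2 is 6 letter names — a sixth of some quality.
Gb2 to Eb3 is 9 semitones, which makes it a major sixth; the second version is lower, so the direction is down.
Checking another pair — Dbb5 → Fbb4 — gives the same interval.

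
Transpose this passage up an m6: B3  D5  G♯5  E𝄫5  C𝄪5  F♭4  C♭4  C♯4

G4 Bb5 E6 Cbb6 A#5 Dbb5 Abb4 A4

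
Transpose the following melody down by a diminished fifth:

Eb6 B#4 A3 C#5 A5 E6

Eb6: a fifth down reaches A, and 6 semitones makes it A5.
B#4 down a diminished fifth is E##4.
A diminished fifth down from A3 gives D#3.
C#5: a fifth down reaches F, and 6 semitones makes it F##4.
A5 down a diminished fifth is D#5.
A diminished fifth down from E6 gives A#5.

A5 E##4 D#3 F##4 D#5 A#5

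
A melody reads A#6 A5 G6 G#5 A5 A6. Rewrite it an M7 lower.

B5 Bb4 Ab5 A4 Bb4 Bb5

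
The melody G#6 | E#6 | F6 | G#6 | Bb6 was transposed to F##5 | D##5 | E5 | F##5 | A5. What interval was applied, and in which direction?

From G#6 to F##5 is 9 letter names — a ninth of some quality.
F##5 to G#6 is 13 semitones, which makes it a minor ninth; the second version is lower, so the direction is down.
Checking another pair — Bb6 → A5 — gives the same interval.

down a minor ninth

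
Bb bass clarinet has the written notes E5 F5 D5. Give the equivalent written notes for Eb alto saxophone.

B4 C5 A4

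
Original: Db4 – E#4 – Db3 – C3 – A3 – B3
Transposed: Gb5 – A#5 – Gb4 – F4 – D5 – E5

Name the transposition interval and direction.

up a perfect eleventh

From Db4 to Gb5 is 11 letter names — an eleventh of some quality.
Db4 to Gb5 is 17 semitones, which makes it a perfect eleventh; the second version is higher, so the direction is up.
Checking another pair — B3 → E5 — gives the same interval.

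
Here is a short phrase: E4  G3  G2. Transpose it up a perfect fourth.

A4 C4 C3

A perfect fourth up from E4 gives A4.
G3: a fourth up reaches C, and 5 semitones makes it C4.
A perfect fourth up from G2 gives C3.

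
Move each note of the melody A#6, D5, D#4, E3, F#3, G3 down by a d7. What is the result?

A#6 gives B##5
D5 gives E#4
D#4 gives E##3
E3 gives F##2
F#3 gives G##2
G3 gives A#2

B##5 E#4 E##3 F##2 G##2 A#2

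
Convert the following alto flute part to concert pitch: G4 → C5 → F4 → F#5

Written C4 on the alto flute sounds as G3, a perfect fourth lower; apply that shift to every note.
G4 becomes D4
C5 becomes G4
F4 becomes C4
F#5 becomes C#5

D4 G4 C4 C#5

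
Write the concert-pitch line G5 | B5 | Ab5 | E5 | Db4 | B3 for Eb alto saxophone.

E6 G#6 F6 C#6 Bb4 G#4

Written C4 sounds as Eb3 on the Eb alto saxophone, so concert pitches are written a major sixth up.
G5 -> E6
B5 -> G#6
Ab5 -> F6
E5 -> C#6
Db4 -> Bb4
B3 -> G#4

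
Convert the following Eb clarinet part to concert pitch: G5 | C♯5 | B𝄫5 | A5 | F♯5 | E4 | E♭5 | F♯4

Bb5 E5 Dbb6 C6 A5 G4 Gb5 A4

The Eb clarinet sounds a minor third above written, so transpose each written note up a minor third.
G5 to Bb5
C#5 to E5
Bbb5 to Dbb6
A5 to C6
F#5 to A5
E4 to G4
Eb5 to Gb5
F#4 to A4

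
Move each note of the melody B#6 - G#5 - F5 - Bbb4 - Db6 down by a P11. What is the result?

F##5 D#4 C4 Fb3 Ab4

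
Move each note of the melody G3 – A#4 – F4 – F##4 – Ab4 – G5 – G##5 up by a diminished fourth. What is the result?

Cb4 D5 Bbb4 B4 Dbb5 Cb6 C#6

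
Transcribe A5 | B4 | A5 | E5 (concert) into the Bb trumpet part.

Written C4 sounds as Bb3 on the Bb trumpet, so concert pitches are written a major second up.
A5 becomes B5
B4 becomes C#5
A5 becomes B5
E5 becomes F#5

B5 C#5 B5 F#5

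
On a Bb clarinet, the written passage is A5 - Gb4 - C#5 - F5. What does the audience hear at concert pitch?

Written C4 on the Bb clarinet sounds as Bb3, a major second lower; apply that shift to every note.
A5 → G5
Gb4 → Fb4
C#5 → B4
F5 → Eb5

G5 Fb4 B4 Eb5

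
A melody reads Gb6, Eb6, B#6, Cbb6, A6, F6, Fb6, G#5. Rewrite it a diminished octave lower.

G5 E5 B##5 Cb5 A#5 F#5 F5 G##4

Gb6 -> G5
Eb6 -> E5
B#6 -> B##5
Cbb6 -> Cb5
A6 -> A#5
F6 -> F#5
Fb6 -> F5
G#5 -> G##4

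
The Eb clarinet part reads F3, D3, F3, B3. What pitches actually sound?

Ab3 F3 Ab3 D4

Written C4 on the Eb clarinet sounds as Eb4, a minor third higher; apply that shift to every note.
F3 -> Ab3
D3 -> F3
F3 -> Ab3
B3 -> D4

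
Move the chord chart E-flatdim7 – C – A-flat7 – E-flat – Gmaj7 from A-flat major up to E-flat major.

Bbdim7 G Eb7 Bb Dmaj7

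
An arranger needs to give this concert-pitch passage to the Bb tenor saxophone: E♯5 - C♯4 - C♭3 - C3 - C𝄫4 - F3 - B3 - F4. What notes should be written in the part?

F##6 D#5 Db4 D4 Dbb5 G4 C#5 G5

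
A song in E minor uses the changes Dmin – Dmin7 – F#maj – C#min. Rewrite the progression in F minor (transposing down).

Ebmin Ebmin7 Gmaj Dmin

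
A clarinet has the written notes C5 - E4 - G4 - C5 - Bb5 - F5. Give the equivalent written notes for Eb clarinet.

First find concert pitch: the A clarinet sounds a minor third below written, so C5 E4 G4 C5 Bb5 F5 sounds A4 C#4 E4 A4 G5 D5.
Then write for Eb clarinet: it sounds a minor third above written, so the part must be a minor third below concert.
A4 → F#4
C#4 → A#3
E4 → C#4
A4 → F#4
G5 → E5
D5 → B4

F#4 A#3 C#4 F#4 E5 B4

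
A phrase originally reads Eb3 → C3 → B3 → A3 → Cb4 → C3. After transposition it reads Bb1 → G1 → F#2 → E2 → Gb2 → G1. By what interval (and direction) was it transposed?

down a perfect eleventh

Take the first pair: Eb3 → Bb1. E to B spans 11 letter names, so the interval is some kind of eleventh.
Bb1 to Eb3 is 17 semitones, which makes it a perfect eleventh; the second version is lower, so the direction is down.
Checking another pair — C3 → G1 — gives the same interval.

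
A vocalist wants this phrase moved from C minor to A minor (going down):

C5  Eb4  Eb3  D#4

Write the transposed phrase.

C minor to A minor down is a minor third, so every note moves down by that interval.
C5 → A4
Eb4 → C4
Eb3 → C3
D#4 → B#3

A4 C4 C3 B#3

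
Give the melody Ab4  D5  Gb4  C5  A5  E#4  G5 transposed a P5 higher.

Eb5 A5 Db5 G5 E6 B#4 D6

Ab4: a fifth up reaches E, and 7 semitones makes it Eb5.
D5: a fifth up reaches A, and 7 semitones makes it A5.
Gb4: a fifth up reaches D, and 7 semitones makes it Db5.
C5: a fifth up reaches G, and 7 semitones makes it G5.
A5: a fifth up reaches E, and 7 semitones makes it E6.
E#4 up a perfect fifth is B#4.
G5 up a perfect fifth is D6.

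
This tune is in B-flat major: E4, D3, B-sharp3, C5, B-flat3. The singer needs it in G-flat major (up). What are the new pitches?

From B-flat up to G-flat is a minor sixth; apply that to each pitch.
E4 becomes C5
D3 becomes Bb3
B#3 becomes G#4
C5 becomes Ab5
Bb3 becomes Gb4

C5 Bb3 G#4 Ab5 Gb4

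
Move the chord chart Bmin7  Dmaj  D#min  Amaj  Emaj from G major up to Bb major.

G major up to Bb major is a minor third; each chord root moves by that interval while the quality stays the same.
Bmin7: root B up a minor third → D, giving Dmin7.
Dmaj: root D up a minor third → F, giving Fmaj.
D#min: root D# up a minor third → F#, giving F#min.
Amaj: root A up a minor third → C, giving Cmaj.
Emaj: root E up a minor third → G, giving Gmaj.

Dmin7 Fmaj F#min Cmaj Gmaj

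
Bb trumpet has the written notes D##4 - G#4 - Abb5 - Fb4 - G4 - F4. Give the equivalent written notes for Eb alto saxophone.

A##4 D#5 Ebb6 Cb5 D5 C5

First find concert pitch: the Bb trumpet sounds a major second below written, so D##4 G#4 Abb5 Fb4 G4 F4 sounds C##4 F#4 Gbb5 Ebb4 F4 Eb4.
Then write for Eb alto saxophone: it sounds a major sixth below written, so the part must be a major sixth above concert.
C##4 → A##4
F#4 → D#5
Gbb5 → Ebb6
Ebb4 → Cb5
F4 → D5
Eb4 → C5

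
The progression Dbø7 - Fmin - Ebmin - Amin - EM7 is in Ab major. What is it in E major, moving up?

Ab major up to E major is an augmented fifth; each chord root moves by that interval while the quality stays the same.
Dbø7: root Db up an augmented fifth → A, giving Aø7.
Fmin: root F up an augmented fifth → C#, giving C#min.
Ebmin: root Eb up an augmented fifth → B, giving Bmin.
Amin: root A up an augmented fifth → E#, giving E#min.
EM7: root E up an augmented fifth → B#, giving B#M7.

Aø7 C#min Bmin E#min B#M7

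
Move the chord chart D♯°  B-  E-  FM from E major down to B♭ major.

A° F- Bb- CbM

E major down to B♭ major is an augmented fourth; each chord root moves by that interval while the quality stays the same.
D♯°: root D♯ down an augmented fourth → A, giving A°.
B-: root B down an augmented fourth → F, giving F-.
E-: root E down an augmented fourth → Bb, giving Bb-.
FM: root F down an augmented fourth → Cb, giving CbM.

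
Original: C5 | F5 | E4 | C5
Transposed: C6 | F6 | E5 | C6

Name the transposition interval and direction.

Take the first pair: C5 → C6. C to C spans 8 letter names, so the interval is some kind of octave.
C5 to C6 is 12 semitones, which makes it a perfect octave; the second version is higher, so the direction is up.
Checking another pair — C5 → C6 — gives the same interval.

up a perfect octave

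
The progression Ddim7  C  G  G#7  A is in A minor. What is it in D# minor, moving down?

G#dim7 F# C# C##7 D#

A minor down to D# minor is a diminished fifth; each chord root moves by that interval while the quality stays the same.
Ddim7: root D down a diminished fifth → G#, giving G#dim7.
C: root C down a diminished fifth → F#, giving F#.
G: root G down a diminished fifth → C#, giving C#.
G#7: root G# down a diminished fifth → C##, giving C##7.
A: root A down a diminished fifth → D#, giving D#.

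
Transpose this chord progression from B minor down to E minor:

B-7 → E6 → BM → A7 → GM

E-7 A6 EM D7 CM

B minor down to E minor is a perfect fifth; each chord root moves by that interval while the quality stays the same.
B-7: root B down a perfect fifth → E, giving E-7.
E6: root E down a perfect fifth → A, giving A6.
BM: root B down a perfect fifth → E, giving EM.
A7: root A down a perfect fifth → D, giving D7.
GM: root G down a perfect fifth → C, giving CM.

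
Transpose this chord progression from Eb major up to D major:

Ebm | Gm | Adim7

Dm F#m G#dim7

Eb major up to D major is a major seventh; each chord root moves by that interval while the quality stays the same.
Ebm: root Eb up a major seventh → D, giving Dm.
Gm: root G up a major seventh → F#, giving F#m.
Adim7: root A up a major seventh → G#, giving G#dim7.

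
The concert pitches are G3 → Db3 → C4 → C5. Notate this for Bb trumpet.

Written C4 sounds as Bb3 on the Bb trumpet, so concert pitches are written a major second up.
G3 becomes A3
Db3 becomes Eb3
C4 becomes D4
C5 becomes D5

A3 Eb3 D4 D5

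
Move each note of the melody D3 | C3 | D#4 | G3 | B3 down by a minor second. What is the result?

D3 -> C#3
C3 -> B2
D#4 -> C##4
G3 -> F#3
B3 -> A#3

C#3 B2 C##4 F#3 A#3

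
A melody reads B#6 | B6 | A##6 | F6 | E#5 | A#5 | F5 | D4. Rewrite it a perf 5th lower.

E#6 E6 D##6 Bb5 A#4 D#5 Bb4 G3

B#6 down a perfect fifth is E#6.
B6: a fifth down reaches E, and 7 semitones makes it E6.
A##6 down a perfect fifth is D##6.
F6 down a perfect fifth is Bb5.
E#5: a fifth down reaches A, and 7 semitones makes it A#4.
A#5: a fifth down reaches D, and 7 semitones makes it D#5.
F5: a fifth down reaches B, and 7 semitones makes it Bb4.
D4 down a perfect fifth is G3.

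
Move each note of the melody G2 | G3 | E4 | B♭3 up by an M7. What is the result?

F#3 F#4 D#5 A4

G2: a seventh up reaches F, and 11 semitones makes it F#3.
G3: a seventh up reaches F, and 11 semitones makes it F#4.
E4: a seventh up reaches D, and 11 semitones makes it D#5.
Bb3 up a major seventh is A4.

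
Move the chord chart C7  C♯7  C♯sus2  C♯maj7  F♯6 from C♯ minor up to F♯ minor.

F7 F#7 F#sus2 F#maj7 B6

C♯ minor up to F♯ minor is a perfect fourth; each chord root moves by that interval while the quality stays the same.
C7: root C up a perfect fourth → F, giving F7.
C♯7: root C♯ up a perfect fourth → F#, giving F#7.
C♯sus2: root C♯ up a perfect fourth → F#, giving F#sus2.
C♯maj7: root C♯ up a perfect fourth → F#, giving F#maj7.
F♯6: root F♯ up a perfect fourth → B, giving B6.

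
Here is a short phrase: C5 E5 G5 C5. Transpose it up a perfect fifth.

G5 B5 D6 G5

C5 to G5
E5 to B5
G5 to D6
C5 to G5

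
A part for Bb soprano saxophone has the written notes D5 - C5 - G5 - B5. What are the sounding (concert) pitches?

The Bb soprano saxophone sounds a major second below written, so transpose each written note down a major second.
D5 → C5
C5 → Bb4
G5 → F5
B5 → A5

C5 Bb4 F5 A5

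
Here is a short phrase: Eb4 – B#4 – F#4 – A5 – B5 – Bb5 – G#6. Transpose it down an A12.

Eb4 down an augmented twelfth is Abb2.
B#4 down an augmented twelfth is E3.
F#4: a twelfth down reaches B, and 20 semitones makes it Bb2.
A5: a twelfth down reaches D, and 20 semitones makes it Db4.
B5: a twelfth down reaches E, and 20 semitones makes it Eb4.
Bb5 down an augmented twelfth is Ebb4.
G#6: a twelfth down reaches C, and 20 semitones makes it C5.

Abb2 E3 Bb2 Db4 Eb4 Ebb4 C5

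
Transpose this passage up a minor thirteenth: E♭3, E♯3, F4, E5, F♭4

Cb5 C#5 Db6 C7 Dbb6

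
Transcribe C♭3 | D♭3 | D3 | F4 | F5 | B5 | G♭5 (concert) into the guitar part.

Cb4 Db4 D4 F5 F6 B6 Gb6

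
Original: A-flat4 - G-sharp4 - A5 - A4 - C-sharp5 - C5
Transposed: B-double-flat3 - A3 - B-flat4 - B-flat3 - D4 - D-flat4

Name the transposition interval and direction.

down a major seventh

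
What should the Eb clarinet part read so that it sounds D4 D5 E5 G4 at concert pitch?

B3 B4 C#5 E4

Written C4 sounds as Eb4 on the Eb clarinet, so concert pitches are written a minor third down.
D4 to B3
D5 to B4
E5 to C#5
G4 to E4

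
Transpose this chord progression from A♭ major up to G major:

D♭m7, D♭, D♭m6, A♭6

Cm7 C Cm6 G6

A♭ major up to G major is a major seventh; each chord root moves by that interval while the quality stays the same.
D♭m7: root D♭ up a major seventh → C, giving Cm7.
D♭: root D♭ up a major seventh → C, giving C.
D♭m6: root D♭ up a major seventh → C, giving Cm6.
A♭6: root A♭ up a major seventh → G, giving G6.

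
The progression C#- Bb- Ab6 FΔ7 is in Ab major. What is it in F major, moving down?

Ab major down to F major is a minor third; each chord root moves by that interval while the quality stays the same.
C#-: root C# down a minor third → A#, giving A#-.
Bb-: root Bb down a minor third → G, giving G-.
Ab6: root Ab down a minor third → F, giving F6.
FΔ7: root F down a minor third → D, giving DΔ7.

A#- G- F6 DΔ7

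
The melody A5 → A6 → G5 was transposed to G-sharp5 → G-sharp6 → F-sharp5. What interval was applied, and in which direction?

From A5 to G#5 is 2 letter names — a second of some quality.
G#5 to A5 is 1 semitone, which makes it a minor second; the second version is lower, so the direction is down.
Checking another pair — G5 → F#5 — gives the same interval.

down a minor second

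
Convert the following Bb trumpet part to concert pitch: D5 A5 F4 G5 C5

Written C4 on the Bb trumpet sounds as Bb3, a major second lower; apply that shift to every note.
D5 to C5
A5 to G5
F4 to Eb4
G5 to F5
C5 to Bb4

C5 G5 Eb4 F5 Bb4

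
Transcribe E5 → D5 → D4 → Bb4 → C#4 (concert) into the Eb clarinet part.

C#5 B4 B3 G4 A#3

Written C4 sounds as Eb4 on the Eb clarinet, so concert pitches are written a minor third down.
E5 to C#5
D5 to B4
D4 to B3
Bb4 to G4
C#4 to A#3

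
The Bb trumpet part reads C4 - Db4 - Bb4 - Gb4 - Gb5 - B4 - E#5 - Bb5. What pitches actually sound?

The Bb trumpet sounds a major second below written, so transpose each written note down a major second.
C4 -> Bb3
Db4 -> Cb4
Bb4 -> Ab4
Gb4 -> Fb4
Gb5 -> Fb5
B4 -> A4
E#5 -> D#5
Bb5 -> Ab5

Bb3 Cb4 Ab4 Fb4 Fb5 A4 D#5 Ab5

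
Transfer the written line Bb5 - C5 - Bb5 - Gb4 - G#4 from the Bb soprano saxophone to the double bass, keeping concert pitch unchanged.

First find concert pitch: the Bb soprano saxophone sounds a major second below written, so Bb5 C5 Bb5 Gb4 G#4 sounds Ab5 Bb4 Ab5 Fb4 F#4.
Then write for double bass: it sounds a perfect octave below written, so the part must be a perfect octave above concert.
Ab5 → Ab6
Bb4 → Bb5
Ab5 → Ab6
Fb4 → Fb5
F#4 → F#5

Ab6 Bb5 Ab6 Fb5 F#5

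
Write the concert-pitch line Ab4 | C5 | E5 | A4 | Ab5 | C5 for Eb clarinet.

F4 A4 C#5 F#4 F5 A4

Written C4 sounds as Eb4 on the Eb clarinet, so concert pitches are written a minor third down.
Ab4 → F4
C5 → A4
E5 → C#5
A4 → F#4
Ab5 → F5
C5 → A4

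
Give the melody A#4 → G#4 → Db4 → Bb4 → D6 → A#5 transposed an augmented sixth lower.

C4 Bb3 Fbb3 Dbb4 Fb5 C5

An augmented sixth down from A#4 gives C4.
G#4: a sixth down reaches B, and 10 semitones makes it Bb3.
Db4: a sixth down reaches F, and 10 semitones makes it Fbb3.
An augmented sixth down from Bb4 gives Dbb4.
D6 down an augmented sixth is Fb5.
An augmented sixth down from A#5 gives C5.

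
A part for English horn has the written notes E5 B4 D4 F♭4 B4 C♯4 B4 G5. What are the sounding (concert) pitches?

Written C4 on the English horn sounds as F3, a perfect fifth lower; apply that shift to every note.
E5 becomes A4
B4 becomes E4
D4 becomes G3
Fb4 becomes Bbb3
B4 becomes E4
C#4 becomes F#3
B4 becomes E4
G5 becomes C5

A4 E4 G3 Bbb3 E4 F#3 E4 C5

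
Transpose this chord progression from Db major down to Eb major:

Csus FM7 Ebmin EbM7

Dsus GM7 Fmin FM7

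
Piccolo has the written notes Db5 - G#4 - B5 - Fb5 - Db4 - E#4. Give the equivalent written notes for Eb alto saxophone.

Bb6 E#6 G#7 Db7 Bb5 C##6

First find concert pitch: the piccolo sounds a perfect octave above written, so Db5 G#4 B5 Fb5 Db4 E#4 sounds Db6 G#5 B6 Fb6 Db5 E#5.
Then write for Eb alto saxophone: it sounds a major sixth below written, so the part must be a major sixth above concert.
Db6 → Bb6
G#5 → E#6
B6 → G#7
Fb6 → Db7
Db5 → Bb5
E#5 → C##6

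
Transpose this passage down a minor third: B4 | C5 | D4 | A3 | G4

G#4 A4 B3 F#3 E4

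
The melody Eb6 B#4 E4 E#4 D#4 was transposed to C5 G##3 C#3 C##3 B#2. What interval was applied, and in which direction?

down a minor tenth

From Eb6 to C5 is 10 letter names — a tenth of some quality.
C5 to Eb6 is 15 semitones, which makes it a minor tenth; the second version is lower, so the direction is down.
Checking another pair — D#4 → B#2 — gives the same interval.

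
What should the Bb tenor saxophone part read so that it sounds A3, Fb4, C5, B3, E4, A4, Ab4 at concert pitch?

B4 Gb5 D6 C#5 F#5 B5 Bb5

The Bb tenor saxophone sounds a major ninth below written, so the written part must be a major ninth above concert — transpose each note up.
A3 → B4
Fb4 → Gb5
C5 → D6
B3 → C#5
E4 → F#5
A4 → B5
Ab4 → Bb5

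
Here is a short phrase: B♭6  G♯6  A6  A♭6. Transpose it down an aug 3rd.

Gbb6 Eb6 Fb6 Fbb6

Bb6 becomes Gbb6
G#6 becomes Eb6
A6 becomes Fb6
Ab6 becomes Fbb6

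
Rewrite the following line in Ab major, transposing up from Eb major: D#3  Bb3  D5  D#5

G#3 Eb4 G5 G#5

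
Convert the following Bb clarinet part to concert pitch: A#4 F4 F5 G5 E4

G#4 Eb4 Eb5 F5 D4

The Bb clarinet sounds a major second below written, so transpose each written note down a major second.
A#4 gives G#4
F4 gives Eb4
F5 gives Eb5
G5 gives F5
E4 gives D4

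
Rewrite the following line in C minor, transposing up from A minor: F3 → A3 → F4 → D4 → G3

From A up to C is a minor third; apply that to each pitch.
F3 to Ab3
A3 to C4
F4 to Ab4
D4 to F4
G3 to Bb3

Ab3 C4 Ab4 F4 Bb3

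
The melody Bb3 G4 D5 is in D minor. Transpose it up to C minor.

D minor to C minor up is a minor seventh, so every note moves up by that interval.
Bb3 becomes Ab4
G4 becomes F5
D5 becomes C6

Ab4 F5 C6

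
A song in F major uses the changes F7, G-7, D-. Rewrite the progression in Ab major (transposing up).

Ab7 Bb-7 F-

F major up to Ab major is a minor third; each chord root moves by that interval while the quality stays the same.
F7: root F up a minor third → Ab, giving Ab7.
G-7: root G up a minor third → Bb, giving Bb-7.
D-: root D up a minor third → F, giving F-.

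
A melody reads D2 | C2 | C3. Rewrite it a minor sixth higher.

D2 up a minor sixth is Bb2.
C2: a sixth up reaches A, and 8 semitones makes it Ab2.
C3 up a minor sixth is Ab3.

Bb2 Ab2 Ab3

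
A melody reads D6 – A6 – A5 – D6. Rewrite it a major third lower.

D6 gives Bb5
A6 gives F6
A5 gives F5
D6 gives Bb5

Bb5 F6 F5 Bb5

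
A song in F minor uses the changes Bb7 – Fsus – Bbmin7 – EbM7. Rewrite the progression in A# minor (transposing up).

F minor up to A# minor is an augmented third; each chord root moves by that interval while the quality stays the same.
Bb7: root Bb up an augmented third → D#, giving D#7.
Fsus: root F up an augmented third → A#, giving A#sus.
Bbmin7: root Bb up an augmented third → D#, giving D#min7.
EbM7: root Eb up an augmented third → G#, giving G#M7.

D#7 A#sus D#min7 G#M7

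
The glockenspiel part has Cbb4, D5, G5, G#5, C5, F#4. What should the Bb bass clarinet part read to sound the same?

First find concert pitch: the glockenspiel sounds a perfect fifteenth above written, so Cbb4 D5 G5 G#5 C5 F#4 sounds Cbb6 D7 G7 G#7 C7 F#6.
Then write for Bb bass clarinet: it sounds a major ninth below written, so the part must be a major ninth above concert.
Cbb6 → Dbb7
D7 → E8
G7 → A8
G#7 → A#8
C7 → D8
F#6 → G#7

Dbb7 E8 A8 A#8 D8 G#7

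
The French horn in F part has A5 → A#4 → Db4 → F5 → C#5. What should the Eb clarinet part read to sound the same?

B4 B#3 Eb3 G4 D#4

First find concert pitch: the French horn in F sounds a perfect fifth below written, so A5 A#4 Db4 F5 C#5 sounds D5 D#4 Gb3 Bb4 F#4.
Then write for Eb clarinet: it sounds a minor third above written, so the part must be a minor third below concert.
D5 → B4
D#4 → B#3
Gb3 → Eb3
Bb4 → G4
F#4 → D#4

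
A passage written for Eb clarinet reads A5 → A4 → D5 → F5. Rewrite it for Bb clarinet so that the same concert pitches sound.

First find concert pitch: the Eb clarinet sounds a minor third above written, so A5 A4 D5 F5 sounds C6 C5 F5 Ab5.
Then write for Bb clarinet: it sounds a major second below written, so the part must be a major second above concert.
C6 → D6
C5 → D5
F5 → G5
Ab5 → Bb5

D6 D5 G5 Bb5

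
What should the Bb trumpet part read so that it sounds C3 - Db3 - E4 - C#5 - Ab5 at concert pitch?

D3 Eb3 F#4 D#5 Bb5

Written C4 sounds as Bb3 on the Bb trumpet, so concert pitches are written a major second up.
C3 gives D3
Db3 gives Eb3
E4 gives F#4
C#5 gives D#5
Ab5 gives Bb5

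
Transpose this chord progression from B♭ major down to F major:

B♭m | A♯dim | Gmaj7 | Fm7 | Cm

Fm E#dim Dmaj7 Cm7 Gm

B♭ major down to F major is a perfect fourth; each chord root moves by that interval while the quality stays the same.
B♭m: root B♭ down a perfect fourth → F, giving Fm.
A♯dim: root A♯ down a perfect fourth → E#, giving E#dim.
Gmaj7: root G down a perfect fourth → D, giving Dmaj7.
Fm7: root F down a perfect fourth → C, giving Cm7.
Cm: root C down a perfect fourth → G, giving Gm.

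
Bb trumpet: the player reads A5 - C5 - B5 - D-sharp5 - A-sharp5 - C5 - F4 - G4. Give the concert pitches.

G5 Bb4 A5 C#5 G#5 Bb4 Eb4 F4

Written C4 on the Bb trumpet sounds as Bb3, a major second lower; apply that shift to every note.
A5 -> G5
C5 -> Bb4
B5 -> A5
D#5 -> C#5
A#5 -> G#5
C5 -> Bb4
F4 -> Eb4
G4 -> F4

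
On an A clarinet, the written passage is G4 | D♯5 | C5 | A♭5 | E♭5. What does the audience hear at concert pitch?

E4 B#4 A4 F5 C5

Written C4 on the A clarinet sounds as A3, a minor third lower; apply that shift to every note.
G4 to E4
D#5 to B#4
C5 to A4
Ab5 to F5
Eb5 to C5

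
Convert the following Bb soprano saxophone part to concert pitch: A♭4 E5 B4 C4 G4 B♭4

Gb4 D5 A4 Bb3 F4 Ab4

The Bb soprano saxophone sounds a major second below written, so transpose each written note down a major second.
Ab4 becomes Gb4
E5 becomes D5
B4 becomes A4
C4 becomes Bb3
G4 becomes F4
Bb4 becomes Ab4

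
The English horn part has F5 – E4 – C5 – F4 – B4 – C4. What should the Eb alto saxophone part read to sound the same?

First find concert pitch: the English horn sounds a perfect fifth below written, so F5 E4 C5 F4 B4 C4 sounds Bb4 A3 F4 Bb3 E4 F3.
Then write for Eb alto saxophone: it sounds a major sixth below written, so the part must be a major sixth above concert.
Bb4 → G5
A3 → F#4
F4 → D5
Bb3 → G4
E4 → C#5
F3 → D4

G5 F#4 D5 G4 C#5 D4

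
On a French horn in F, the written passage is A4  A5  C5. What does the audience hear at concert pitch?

The French horn in F sounds a perfect fifth below written, so transpose each written note down a perfect fifth.
A4 → D4
A5 → D5
C5 → F4

D4 D5 F4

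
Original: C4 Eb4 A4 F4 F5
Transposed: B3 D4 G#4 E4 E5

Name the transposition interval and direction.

down a minor second

From C4 to B3 is 2 letter names — a second of some quality.
B3 to C4 is 1 semitone, which makes it a minor second; the second version is lower, so the direction is down.
Checking another pair — F5 → E5 — gives the same interval.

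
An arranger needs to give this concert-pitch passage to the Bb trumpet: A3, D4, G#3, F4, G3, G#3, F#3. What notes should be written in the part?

The Bb trumpet sounds a major second below written, so the written part must be a major second above concert — transpose each note up.
A3 to B3
D4 to E4
G#3 to A#3
F4 to G4
G3 to A3
G#3 to A#3
F#3 to G#3

B3 E4 A#3 G4 A3 A#3 G#3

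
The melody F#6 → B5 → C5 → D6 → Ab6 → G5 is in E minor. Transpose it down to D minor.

From E down to D is a major second; apply that to each pitch.
F#6 -> E6
B5 -> A5
C5 -> Bb4
D6 -> C6
Ab6 -> Gb6
G5 -> F5

E6 A5 Bb4 C6 Gb6 F5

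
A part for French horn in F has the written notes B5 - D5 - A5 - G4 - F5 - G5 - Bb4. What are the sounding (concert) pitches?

E5 G4 D5 C4 Bb4 C5 Eb4

Written C4 on the French horn in F sounds as F3, a perfect fifth lower; apply that shift to every note.
B5 → E5
D5 → G4
A5 → D5
G4 → C4
F5 → Bb4
G5 → C5
Bb4 → Eb4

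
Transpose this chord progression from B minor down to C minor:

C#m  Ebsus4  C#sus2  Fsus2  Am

B minor down to C minor is a major seventh; each chord root moves by that interval while the quality stays the same.
C#m: root C# down a major seventh → D, giving Dm.
Ebsus4: root Eb down a major seventh → Fb, giving Fbsus4.
C#sus2: root C# down a major seventh → D, giving Dsus2.
Fsus2: root F down a major seventh → Gb, giving Gbsus2.
Am: root A down a major seventh → Bb, giving Bbm.

Dm Fbsus4 Dsus2 Gbsus2 Bbm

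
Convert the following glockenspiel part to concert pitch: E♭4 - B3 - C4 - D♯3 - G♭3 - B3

Eb6 B5 C6 D#5 Gb5 B5

Written C4 on the glockenspiel sounds as C6, a perfect fifteenth higher; apply that shift to every note.
Eb4 to Eb6
B3 to B5
C4 to C6
D#3 to D#5
Gb3 to Gb5
B3 to B5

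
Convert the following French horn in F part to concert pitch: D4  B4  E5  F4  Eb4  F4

Written C4 on the French horn in F sounds as F3, a perfect fifth lower; apply that shift to every note.
D4 to G3
B4 to E4
E5 to A4
F4 to Bb3
Eb4 to Ab3
F4 to Bb3

G3 E4 A4 Bb3 Ab3 Bb3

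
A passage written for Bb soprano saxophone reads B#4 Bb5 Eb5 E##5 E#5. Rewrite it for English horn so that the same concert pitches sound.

First find concert pitch: the Bb soprano saxophone sounds a major second below written, so B#4 Bb5 Eb5 E##5 E#5 sounds A#4 Ab5 Db5 D##5 D#5.
Then write for English horn: it sounds a perfect fifth below written, so the part must be a perfect fifth above concert.
A#4 → E#5
Ab5 → Eb6
Db5 → Ab5
D##5 → A##5
D#5 → A#5

E#5 Eb6 Ab5 A##5 A#5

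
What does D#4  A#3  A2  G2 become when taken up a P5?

D#4 -> A#4
A#3 -> E#4
A2 -> E3
G2 -> D3

A#4 E#4 E3 D3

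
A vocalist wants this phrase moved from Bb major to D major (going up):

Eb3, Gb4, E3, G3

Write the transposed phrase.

Bb major to D major up is a major third, so every note moves up by that interval.
Eb3 gives G3
Gb4 gives Bb4
E3 gives G#3
G3 gives B3

G3 Bb4 G#3 B3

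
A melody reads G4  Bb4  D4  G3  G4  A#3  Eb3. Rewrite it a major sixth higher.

E5 G5 B4 E4 E5 F##4 C4

G4: a sixth up reaches E, and 9 semitones makes it E5.
Bb4: a sixth up reaches G, and 9 semitones makes it G5.
D4 up a major sixth is B4.
G3: a sixth up reaches E, and 9 semitones makes it E4.
A major sixth up from G4 gives E5.
A#3: a sixth up reaches F, and 9 semitones makes it F##4.
Eb3 up a major sixth is C4.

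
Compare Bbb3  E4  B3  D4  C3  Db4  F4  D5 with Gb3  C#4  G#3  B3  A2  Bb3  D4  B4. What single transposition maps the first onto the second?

From Bbb3 to Gb3 is 3 letter names — a third of some quality.
Gb3 to Bbb3 is 3 semitones, which makes it a minor third; the second version is lower, so the direction is down.
Checking another pair — D5 → B4 — gives the same interval.

down a minor third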